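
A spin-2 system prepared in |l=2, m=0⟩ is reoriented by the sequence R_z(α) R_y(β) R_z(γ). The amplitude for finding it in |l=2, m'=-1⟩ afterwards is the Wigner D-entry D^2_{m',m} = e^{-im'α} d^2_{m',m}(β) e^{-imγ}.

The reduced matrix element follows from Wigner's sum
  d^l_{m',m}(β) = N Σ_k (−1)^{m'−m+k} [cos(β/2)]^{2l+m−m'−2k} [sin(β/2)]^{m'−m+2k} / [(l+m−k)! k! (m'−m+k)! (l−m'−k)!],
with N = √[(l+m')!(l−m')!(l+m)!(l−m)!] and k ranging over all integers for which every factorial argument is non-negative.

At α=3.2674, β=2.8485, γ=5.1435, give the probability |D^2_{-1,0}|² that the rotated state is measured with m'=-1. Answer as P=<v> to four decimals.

D^2_{-1,0}(3.2674,2.8485,5.1435) = e^{-i·-1·3.2674}·d^2_{-1,0}(2.8485)·e^{-i·0·5.1435}. Compute d first:
With c≡cos(β/2)=0.146022 and s≡sin(β/2)=0.989281, N=[1·6·2·2]^{1/2}=4.898979
k: max(0,(0)−(-1))=1 … min(2+(0),2−(-1))=2
  k=1: (−1)^0·4.8990/(2)·0.1460^3·0.9893^1 = +0.007545
  k=2: (−1)^1·4.8990/(2)·0.1460^1·0.9893^3 = -0.346301
d^2_{-1,0}(2.8485) = +0.007545 -0.346301 = -0.338757
|D^2_{-1,0}|² = |d^2_{-1,0}(β)|² = (-0.338757)² = 0.114756 (the z-rotation phases have unit modulus)

P=0.1148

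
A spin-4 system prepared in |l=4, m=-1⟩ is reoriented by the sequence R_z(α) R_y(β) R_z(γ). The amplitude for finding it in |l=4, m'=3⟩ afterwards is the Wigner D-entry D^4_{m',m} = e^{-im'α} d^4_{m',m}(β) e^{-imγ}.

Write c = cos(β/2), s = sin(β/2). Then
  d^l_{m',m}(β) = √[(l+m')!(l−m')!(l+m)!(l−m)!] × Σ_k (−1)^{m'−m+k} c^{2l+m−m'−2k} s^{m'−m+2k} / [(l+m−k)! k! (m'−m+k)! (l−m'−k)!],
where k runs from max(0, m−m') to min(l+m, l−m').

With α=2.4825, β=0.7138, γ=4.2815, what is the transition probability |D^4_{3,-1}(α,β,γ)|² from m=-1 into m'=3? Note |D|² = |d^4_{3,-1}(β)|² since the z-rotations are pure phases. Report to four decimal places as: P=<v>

P=0.0194

D^4_{3,-1}(2.4825,0.7138,4.2815) = e^{-i·3·2.4825}·d^4_{3,-1}(0.7138)·e^{-i·-1·4.2815}. Compute d first:
Half-angle: c=0.936984, s=0.349371. N=√(5040·1·6·120)=1904.940944
k: max(0,(-1)−(3))=0 … min(4+(-1),4−(3))=1
  k=0: (−1)^4·1904.9409/(144)·0.9370^4·0.3494^4 = +0.151914
  k=1: (−1)^5·1904.9409/(240)·0.9370^2·0.3494^6 = -0.012672
d^4_{3,-1}(0.7138) = +0.151914 -0.012672 = +0.139241
|D^4_{3,-1}|² = |d^4_{3,-1}(β)|² = (+0.139241)² = 0.019388 (the z-rotation phases have unit modulus)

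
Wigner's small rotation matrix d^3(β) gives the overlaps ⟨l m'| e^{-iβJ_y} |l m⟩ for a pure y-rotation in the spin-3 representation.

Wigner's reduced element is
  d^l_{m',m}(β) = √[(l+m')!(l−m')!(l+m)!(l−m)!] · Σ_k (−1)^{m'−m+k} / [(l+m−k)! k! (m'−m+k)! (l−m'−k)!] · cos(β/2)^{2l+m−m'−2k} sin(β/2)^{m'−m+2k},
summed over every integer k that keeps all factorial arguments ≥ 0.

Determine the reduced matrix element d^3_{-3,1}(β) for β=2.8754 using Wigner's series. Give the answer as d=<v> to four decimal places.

d=0.0658

d^3_{-3,1}(β=2.8754) via Wigner's sum:
With c≡cos(β/2)=0.132704 and s≡sin(β/2)=0.991156, N=[1·720·24·2]^{1/2}=185.903201
Admissible k: 4..4 (factorial args all ≥0)
  k=4: (−1)^0·185.9032/(48)·0.1327^2·0.9912^4 = +0.065823
d^3_{-3,1}(2.8754) = +0.065823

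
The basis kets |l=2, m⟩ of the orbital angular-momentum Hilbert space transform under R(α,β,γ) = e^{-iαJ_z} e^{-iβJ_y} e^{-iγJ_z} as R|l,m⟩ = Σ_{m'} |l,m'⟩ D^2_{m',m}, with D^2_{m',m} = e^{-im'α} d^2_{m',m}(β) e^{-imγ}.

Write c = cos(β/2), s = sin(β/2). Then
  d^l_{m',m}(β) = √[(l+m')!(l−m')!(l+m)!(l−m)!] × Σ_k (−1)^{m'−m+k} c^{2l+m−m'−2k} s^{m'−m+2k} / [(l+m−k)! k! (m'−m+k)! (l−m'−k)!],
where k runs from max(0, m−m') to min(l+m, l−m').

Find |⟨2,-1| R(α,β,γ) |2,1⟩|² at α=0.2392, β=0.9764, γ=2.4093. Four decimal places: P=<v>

P=0.2175

D^2_{-1,1}(0.2392,0.9764,2.4093) = e^{-i·-1·0.2392}·d^2_{-1,1}(0.9764)·e^{-i·1·2.4093}. Compute d first:
c=cos(0.9764/2)=0.883179, s=sin(0.9764/2)=0.469037; N=√[1·6·6·1]=6.000000
k∈{2,3} keeps every argument non-negative
  k=2: (−1)^0·6.0000/(2)·0.8832^2·0.4690^2 = +0.514793
  k=3: (−1)^1·6.0000/(6)·0.8832^0·0.4690^4 = -0.048398
d^2_{-1,1}(0.9764) = +0.514793 -0.048398 = +0.466395
|D^2_{-1,1}|² = |d^2_{-1,1}(β)|² = (+0.466395)² = 0.217524 (the z-rotation phases have unit modulus)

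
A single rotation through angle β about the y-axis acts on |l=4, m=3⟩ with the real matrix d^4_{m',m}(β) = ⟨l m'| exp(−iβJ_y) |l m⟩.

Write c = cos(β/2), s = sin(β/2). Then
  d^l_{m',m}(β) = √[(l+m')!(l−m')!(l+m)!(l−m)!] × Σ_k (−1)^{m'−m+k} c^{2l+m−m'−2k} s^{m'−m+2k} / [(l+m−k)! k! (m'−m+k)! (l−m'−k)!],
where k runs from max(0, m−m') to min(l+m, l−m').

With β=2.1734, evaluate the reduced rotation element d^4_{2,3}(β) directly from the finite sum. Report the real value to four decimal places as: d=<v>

d=-0.1543

d^4_{2,3}(β=2.1734) via Wigner's sum:
Half-angle: c=0.465409, s=0.885096. N=√(720·2·5040·1)=2693.993318
Admissible k: 1..2 (factorial args all ≥0)
  k=1: (−1)^0·2693.9933/(720)·0.4654^7·0.8851^1 = +0.015664
  k=2: (−1)^1·2693.9933/(240)·0.4654^5·0.8851^3 = -0.169953
d^4_{2,3}(2.1734) = +0.015664 -0.169953 = -0.154289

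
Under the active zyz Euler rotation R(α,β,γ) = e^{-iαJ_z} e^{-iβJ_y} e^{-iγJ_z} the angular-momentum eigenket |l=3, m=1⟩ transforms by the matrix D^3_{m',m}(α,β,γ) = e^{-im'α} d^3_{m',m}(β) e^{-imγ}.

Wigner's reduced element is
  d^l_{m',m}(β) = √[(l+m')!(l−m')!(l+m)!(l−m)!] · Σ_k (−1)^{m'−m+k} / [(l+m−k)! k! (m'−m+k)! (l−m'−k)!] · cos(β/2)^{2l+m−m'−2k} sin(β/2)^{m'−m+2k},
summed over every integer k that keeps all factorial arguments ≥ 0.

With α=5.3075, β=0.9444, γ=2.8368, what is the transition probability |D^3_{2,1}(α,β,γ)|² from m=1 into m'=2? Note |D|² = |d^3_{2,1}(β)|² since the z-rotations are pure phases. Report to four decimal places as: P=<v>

Split into d^3_{2,1}(β=0.9444) × two z-phases.
With c≡cos(β/2)=0.890570 and s≡sin(β/2)=0.454847, N=[120·1·24·2]^{1/2}=75.894664
Admissible k: 0..1 (factorial args all ≥0)
  k=0: (−1)^1·75.8947/(24)·0.8906^5·0.4548^1 = -0.805758
  k=1: (−1)^2·75.8947/(12)·0.8906^3·0.4548^3 = +0.420367
d^3_{2,1}(0.9444) = -0.805758 +0.420367 = -0.385391
|D^3_{2,1}|² = |d^3_{2,1}(β)|² = (-0.385391)² = 0.148526 (the z-rotation phases have unit modulus)

P=0.1485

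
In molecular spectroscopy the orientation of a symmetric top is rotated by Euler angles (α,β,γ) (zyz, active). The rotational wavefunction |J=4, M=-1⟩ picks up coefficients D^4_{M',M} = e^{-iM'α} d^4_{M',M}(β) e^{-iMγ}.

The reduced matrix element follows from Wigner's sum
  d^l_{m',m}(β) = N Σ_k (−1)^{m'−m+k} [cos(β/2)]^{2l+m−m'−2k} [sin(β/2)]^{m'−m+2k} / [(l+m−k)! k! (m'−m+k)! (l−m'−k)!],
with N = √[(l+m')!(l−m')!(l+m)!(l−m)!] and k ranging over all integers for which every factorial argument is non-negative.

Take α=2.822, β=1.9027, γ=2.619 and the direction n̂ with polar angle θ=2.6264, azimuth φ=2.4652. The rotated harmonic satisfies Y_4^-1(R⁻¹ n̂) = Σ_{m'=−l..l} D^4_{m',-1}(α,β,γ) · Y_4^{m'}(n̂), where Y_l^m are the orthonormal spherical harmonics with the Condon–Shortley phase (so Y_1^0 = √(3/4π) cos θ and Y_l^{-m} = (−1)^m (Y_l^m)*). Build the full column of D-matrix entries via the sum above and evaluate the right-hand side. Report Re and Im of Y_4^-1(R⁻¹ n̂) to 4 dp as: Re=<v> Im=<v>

Re=-0.1432 Im=0.0399

Need the full column D^4_{m',-1} for m'=−4..4 at α=2.822, β=1.9027, γ=2.619.
cos(β/2)=0.580584, sin(β/2)=0.814200
d^4_{-4,-1}: single k=3 term ⇒ +0.266449;  D = +0.060788+0.259422i
d^4_{-3,-1}: k∈[2..3] ⇒ +0.201523 -0.660549 = -0.459026;  D = -0.040994+0.457192i
d^4_{-2,-1}: k∈[1..3] ⇒ +0.076811 -0.755312 +0.990300 = +0.311799;  D = -0.124005+0.286079i
d^4_{-1,-1}: k∈[0..3] ⇒ +0.012910 -0.380843 +1.497984 -0.982014 = +0.148038;  D = +0.098569-0.110451i
d^4_{0,-1}: k∈[0..3] ⇒ -0.080966 +0.955403 -1.878962 +0.615883 = -0.388642;  D = +0.336770-0.193982i
d^4_{1,-1}: k∈[0..3] ⇒ +0.253895 -1.497984 +1.473020 -0.193130 = +0.035802;  D = +0.035066-0.007218i
d^4_{2,-1}: k∈[0..2] ⇒ -0.503542 +1.485450 -0.584278 = +0.397631;  D = -0.394931-0.046256i
d^4_{3,-1}: k∈[0..1] ⇒ +0.660549 -0.779449 = -0.118900;  D = -0.107767-0.050233i
d^4_{4,-1}: single k=0 term ⇒ -0.524018;  D = +0.381348+0.359400i
Y_4^{m'}(θ=2.6264,φ=2.4652) and Σ D·Y over m':
  (+0.0608+0.2594i)·(-0.0236+0.0110i)  (-0.0410+0.4572i)·(-0.0576+0.1168i)  (-0.1240+0.2861i)·(+0.0755+0.3410i)  (+0.0986-0.1105i)·(+0.3639+0.2921i)  (+0.3368-0.1940i)·(+0.0373+0.0000i)  (+0.0351-0.0072i)·(-0.3639+0.2921i)  (-0.3949-0.0463i)·(+0.0755-0.3410i)  (-0.1078-0.0502i)·(+0.0576+0.1168i)  (+0.3813+0.3594i)·(-0.0236-0.0110i)
Y_4^-1(R⁻¹ n̂) = -0.143228+0.039947i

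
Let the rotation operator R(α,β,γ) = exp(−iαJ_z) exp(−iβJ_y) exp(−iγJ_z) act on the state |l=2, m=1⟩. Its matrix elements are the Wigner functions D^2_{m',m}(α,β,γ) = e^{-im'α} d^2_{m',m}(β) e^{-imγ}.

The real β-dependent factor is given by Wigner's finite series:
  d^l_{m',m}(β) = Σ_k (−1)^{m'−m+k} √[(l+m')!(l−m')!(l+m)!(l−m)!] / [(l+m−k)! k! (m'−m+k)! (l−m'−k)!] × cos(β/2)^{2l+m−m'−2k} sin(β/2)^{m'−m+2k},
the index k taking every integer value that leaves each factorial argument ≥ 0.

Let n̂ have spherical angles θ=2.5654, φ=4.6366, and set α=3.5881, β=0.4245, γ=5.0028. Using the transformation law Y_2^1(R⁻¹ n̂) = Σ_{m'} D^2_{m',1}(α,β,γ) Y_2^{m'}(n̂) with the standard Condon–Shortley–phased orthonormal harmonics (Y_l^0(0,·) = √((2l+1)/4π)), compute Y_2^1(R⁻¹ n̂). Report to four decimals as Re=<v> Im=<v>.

Need the full column D^2_{m',1} for m'=−2..2 at α=3.5881, β=0.4245, γ=5.0028.
cos(β/2)=0.977559, sin(β/2)=0.210660
d^2_{-2,1}: single k=3 term ⇒ +0.018278;  D = -0.010360+0.015058i
d^2_{-1,1}: k∈[2..3] ⇒ +0.127225 -0.001969 = +0.125255;  D = +0.019473-0.123732i
d^2_{0,1}: k∈[1..2] ⇒ +0.482044 -0.022385 = +0.459659;  D = +0.131622+0.440411i
d^2_{1,1}: k∈[0..1] ⇒ +0.913214 -0.127225 = +0.785989;  D = -0.528192-0.582059i
d^2_{2,1}: single k=0 term ⇒ -0.393588;  D = -0.364425-0.148680i
Y_2^{m'}(θ=2.5654,φ=4.6366) and Σ D·Y over m':
  (-0.0104+0.0151i)·(-0.1133-0.0173i)  (+0.0195-0.1237i)·(+0.0267-0.3519i)  (+0.1316+0.4404i)·(+0.3499+0.0000i)  (-0.5282-0.5821i)·(-0.0267-0.3519i)  (-0.3644-0.1487i)·(-0.1133+0.0173i)
Y_2^1(R⁻¹ n̂) = -0.142387+0.354409i

Re=-0.1424 Im=0.3544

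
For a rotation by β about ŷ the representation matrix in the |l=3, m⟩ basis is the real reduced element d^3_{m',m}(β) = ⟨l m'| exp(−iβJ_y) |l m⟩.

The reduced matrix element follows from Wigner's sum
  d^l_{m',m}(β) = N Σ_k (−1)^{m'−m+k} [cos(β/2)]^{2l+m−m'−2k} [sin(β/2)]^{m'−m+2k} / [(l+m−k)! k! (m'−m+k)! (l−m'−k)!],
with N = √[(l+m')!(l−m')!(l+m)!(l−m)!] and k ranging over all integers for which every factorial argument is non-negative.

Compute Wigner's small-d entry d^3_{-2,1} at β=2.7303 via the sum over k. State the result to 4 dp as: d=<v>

d^3_{-2,1}(β=2.7303) via Wigner's sum:
With c≡cos(β/2)=0.204200 and s≡sin(β/2)=0.978929, N=[1·120·24·2]^{1/2}=75.894664
k∈{3,4} keeps every argument non-negative
  k=3: (−1)^0·75.8947/(12)·0.2042^3·0.9789^3 = +0.050519
  k=4: (−1)^1·75.8947/(24)·0.2042^1·0.9789^5 = -0.580513
d^3_{-2,1}(2.7303) = +0.050519 -0.580513 = -0.529995

d=-0.5300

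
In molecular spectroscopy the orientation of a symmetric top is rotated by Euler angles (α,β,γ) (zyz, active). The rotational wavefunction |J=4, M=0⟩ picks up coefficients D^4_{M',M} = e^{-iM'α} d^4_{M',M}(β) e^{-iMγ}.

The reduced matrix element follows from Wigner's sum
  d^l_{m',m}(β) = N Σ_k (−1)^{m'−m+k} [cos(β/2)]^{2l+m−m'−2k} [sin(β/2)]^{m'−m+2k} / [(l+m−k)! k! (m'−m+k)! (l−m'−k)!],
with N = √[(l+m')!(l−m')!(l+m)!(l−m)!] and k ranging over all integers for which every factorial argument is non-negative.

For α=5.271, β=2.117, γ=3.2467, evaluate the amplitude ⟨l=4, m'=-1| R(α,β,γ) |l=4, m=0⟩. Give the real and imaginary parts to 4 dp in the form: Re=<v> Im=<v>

Re=0.1461 Im=-0.2338

D^4_{-1,0}(5.271,2.117,3.2467) = e^{-i·-1·5.271}·d^4_{-1,0}(2.117)·e^{-i·0·3.2467}. Compute d first:
c=cos(2.117/2)=0.490180, s=sin(2.117/2)=0.871621; N=√[6·120·24·24]=643.987578
k: max(0,(0)−(-1))=1 … min(4+(0),4−(-1))=4
  k=1: (−1)^0·643.9876/(144)·0.4902^7·0.8716^1 = +0.026505
  k=2: (−1)^1·643.9876/(24)·0.4902^5·0.8716^3 = -0.502838
  k=3: (−1)^2·643.9876/(24)·0.4902^3·0.8716^5 = +1.589908
  k=4: (−1)^3·643.9876/(144)·0.4902^1·0.8716^7 = -0.837848
d^4_{-1,0}(2.117) = +0.026505 -0.502838 +1.589908 -0.837848 = +0.275728
Attach z-rotation phases: D = e^{-i(-1)(5.271)}·(+0.275728)·e^{-i(0)(3.2467)} = +0.146138-0.233815i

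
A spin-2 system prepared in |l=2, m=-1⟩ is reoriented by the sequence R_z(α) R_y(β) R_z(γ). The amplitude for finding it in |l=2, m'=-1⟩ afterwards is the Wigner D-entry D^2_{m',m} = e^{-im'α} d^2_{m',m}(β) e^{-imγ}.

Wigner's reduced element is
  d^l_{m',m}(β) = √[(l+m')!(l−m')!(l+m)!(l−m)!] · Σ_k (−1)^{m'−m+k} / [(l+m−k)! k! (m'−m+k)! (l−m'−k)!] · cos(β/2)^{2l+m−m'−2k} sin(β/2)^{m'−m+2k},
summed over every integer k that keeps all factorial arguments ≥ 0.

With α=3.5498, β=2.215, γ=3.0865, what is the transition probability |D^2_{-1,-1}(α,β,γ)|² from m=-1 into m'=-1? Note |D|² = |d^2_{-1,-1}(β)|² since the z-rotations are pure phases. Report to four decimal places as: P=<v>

Split into d^2_{-1,-1}(β=2.215) × two z-phases.
c=cos(2.215/2)=0.446899, s=sin(2.215/2)=0.894584; N=√[1·6·1·6]=6.000000
The bounds max(0,m−m')=0 and min(l+m,l−m')=1 give 2 terms
  k=0: (−1)^0·6.0000/(6)·0.4469^4·0.8946^0 = +0.039888
  k=1: (−1)^1·6.0000/(2)·0.4469^2·0.8946^2 = -0.479494
d^2_{-1,-1}(2.215) = +0.039888 -0.479494 = -0.439606
|D^2_{-1,-1}|² = |d^2_{-1,-1}(β)|² = (-0.439606)² = 0.193254 (the z-rotation phases have unit modulus)

P=0.1933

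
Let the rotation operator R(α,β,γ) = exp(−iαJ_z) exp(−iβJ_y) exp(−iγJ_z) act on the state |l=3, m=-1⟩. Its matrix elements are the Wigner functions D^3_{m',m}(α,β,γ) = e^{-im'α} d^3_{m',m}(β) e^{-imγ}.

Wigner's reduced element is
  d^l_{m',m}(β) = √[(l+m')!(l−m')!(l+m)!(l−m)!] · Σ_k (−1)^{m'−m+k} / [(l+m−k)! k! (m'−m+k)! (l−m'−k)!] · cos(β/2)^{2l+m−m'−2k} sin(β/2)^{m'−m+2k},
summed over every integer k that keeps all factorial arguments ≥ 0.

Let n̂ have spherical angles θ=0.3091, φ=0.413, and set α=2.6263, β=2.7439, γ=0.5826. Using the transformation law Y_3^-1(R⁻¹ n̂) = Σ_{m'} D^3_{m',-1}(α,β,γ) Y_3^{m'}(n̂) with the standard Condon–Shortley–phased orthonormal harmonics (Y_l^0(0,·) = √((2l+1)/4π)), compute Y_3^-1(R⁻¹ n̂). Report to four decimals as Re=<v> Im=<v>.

Re=-0.3415 Im=0.1051

Need the full column D^3_{m',-1} for m'=−3..3 at α=2.6263, β=2.7439, γ=0.5826.
cos(β/2)=0.197539, sin(β/2)=0.980295
d^3_{-3,-1}: single k=2 term ⇒ +0.005667;  D = -0.003235+0.004653i
d^3_{-2,-1}: k∈[1..2] ⇒ +0.000932 -0.045926 = -0.044993;  D = -0.040553+0.019489i
d^3_{-1,-1}: k∈[0..2] ⇒ +0.000059 -0.011706 +0.216213 = +0.204567;  D = -0.204103-0.013758i
d^3_{0,-1}: k∈[0..2] ⇒ -0.001021 +0.075464 -0.619479 = -0.545037;  D = -0.455125-0.299878i
d^3_{1,-1}: k∈[0..2] ⇒ +0.008780 -0.288284 +0.887444 = +0.607939;  D = -0.276900-0.541218i
d^3_{2,-1}: k∈[0..1] ⇒ -0.045926 +0.565504 = +0.519579;  D = -0.022018+0.519112i
d^3_{3,-1}: single k=0 term ⇒ +0.139565;  D = +0.073861-0.118419i
Y_3^{m'}(θ=0.3091,φ=0.413) and Σ D·Y over m':
  (-0.0032+0.0047i)·(+0.0038-0.0111i)  (-0.0406+0.0195i)·(+0.0611-0.0662i)  (-0.2041-0.0138i)·(+0.3185-0.1396i)  (-0.4551-0.2999i)·(+0.5465+0.0000i)  (-0.2769-0.5412i)·(-0.3185-0.1396i)  (-0.0220+0.5191i)·(+0.0611+0.0662i)  (+0.0739-0.1184i)·(-0.0038-0.0111i)
Y_3^-1(R⁻¹ n̂) = -0.341472+0.105065i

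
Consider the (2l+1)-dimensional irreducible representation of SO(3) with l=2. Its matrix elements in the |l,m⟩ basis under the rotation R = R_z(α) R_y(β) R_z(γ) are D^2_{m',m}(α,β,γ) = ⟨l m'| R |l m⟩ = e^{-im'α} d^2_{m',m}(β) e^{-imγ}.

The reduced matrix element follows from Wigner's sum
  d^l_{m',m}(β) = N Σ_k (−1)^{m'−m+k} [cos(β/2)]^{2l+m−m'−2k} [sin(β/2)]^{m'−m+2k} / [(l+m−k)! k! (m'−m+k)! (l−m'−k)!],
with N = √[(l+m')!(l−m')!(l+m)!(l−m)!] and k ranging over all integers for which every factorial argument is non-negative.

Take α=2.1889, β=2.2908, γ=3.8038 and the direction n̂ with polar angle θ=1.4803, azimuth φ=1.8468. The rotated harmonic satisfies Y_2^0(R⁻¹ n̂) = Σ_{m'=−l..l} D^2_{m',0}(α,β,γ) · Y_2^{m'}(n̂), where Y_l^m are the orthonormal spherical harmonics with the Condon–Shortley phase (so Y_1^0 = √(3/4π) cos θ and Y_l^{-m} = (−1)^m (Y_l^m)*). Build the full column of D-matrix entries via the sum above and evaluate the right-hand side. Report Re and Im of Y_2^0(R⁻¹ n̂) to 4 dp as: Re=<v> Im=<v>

Need the full column D^2_{m',0} for m'=−2..2 at α=2.1889, β=2.2908, γ=3.8038.
cos(β/2)=0.412682, sin(β/2)=0.910875
d^2_{-2,0}: single k=2 term ⇒ +0.346118;  D = -0.113659-0.326924i
d^2_{-1,0}: k∈[1..2] ⇒ +0.156812 -0.763955 = -0.607142;  D = +0.351833-0.494808i
d^2_{0,0}: k∈[0..2] ⇒ +0.029004 -0.565208 +0.688392 = +0.152188;  D = +0.152188+0.000000i
d^2_{1,0}: k∈[0..1] ⇒ -0.156812 +0.763955 = +0.607142;  D = -0.351833-0.494808i
d^2_{2,0}: single k=0 term ⇒ +0.346118;  D = -0.113659+0.326924i
Y_2^{m'}(θ=1.4803,φ=1.8468) and Σ D·Y over m':
  (-0.1137-0.3269i)·(-0.3262+0.2009i)  (+0.3518-0.4948i)·(-0.0189-0.0669i)  (+0.1522+0.0000i)·(-0.3077+0.0000i)  (-0.3518-0.4948i)·(+0.0189-0.0669i)  (-0.1137+0.3269i)·(-0.3262-0.2009i)
Y_2^0(R⁻¹ n̂) = +0.079156+0.000000i

Re=0.0792 Im=0.0000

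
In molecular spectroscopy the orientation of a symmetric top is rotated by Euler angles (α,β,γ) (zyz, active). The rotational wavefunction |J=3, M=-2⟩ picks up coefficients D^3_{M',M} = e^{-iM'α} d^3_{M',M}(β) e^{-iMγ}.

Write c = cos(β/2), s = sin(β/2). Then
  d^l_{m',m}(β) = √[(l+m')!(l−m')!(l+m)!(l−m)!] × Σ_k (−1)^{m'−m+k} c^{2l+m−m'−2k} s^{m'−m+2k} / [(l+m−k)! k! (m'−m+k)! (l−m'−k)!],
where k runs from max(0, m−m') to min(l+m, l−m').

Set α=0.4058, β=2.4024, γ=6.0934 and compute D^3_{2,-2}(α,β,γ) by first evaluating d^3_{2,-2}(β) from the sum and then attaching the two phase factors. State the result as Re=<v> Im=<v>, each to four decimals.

Re=-0.0608 Im=0.1524

First d^3_{2,-2}(β=2.4024), then the phase factors e^{-i(2)α} and e^{-i(-2)γ}:
With c≡cos(β/2)=0.361239 and s≡sin(β/2)=0.932473, N=[120·1·1·120]^{1/2}=120.000000
k∈{0,1} keeps every argument non-negative
  k=0: (−1)^4·120.0000/(24)·0.3612^2·0.9325^4 = +0.493293
  k=1: (−1)^5·120.0000/(120)·0.3612^0·0.9325^6 = -0.657383
d^3_{2,-2}(2.4024) = +0.493293 -0.657383 = -0.164090
D = (+0.688339-0.725389i)·(-0.164090)·(+0.928824-0.370522i) = -0.060807+0.152407i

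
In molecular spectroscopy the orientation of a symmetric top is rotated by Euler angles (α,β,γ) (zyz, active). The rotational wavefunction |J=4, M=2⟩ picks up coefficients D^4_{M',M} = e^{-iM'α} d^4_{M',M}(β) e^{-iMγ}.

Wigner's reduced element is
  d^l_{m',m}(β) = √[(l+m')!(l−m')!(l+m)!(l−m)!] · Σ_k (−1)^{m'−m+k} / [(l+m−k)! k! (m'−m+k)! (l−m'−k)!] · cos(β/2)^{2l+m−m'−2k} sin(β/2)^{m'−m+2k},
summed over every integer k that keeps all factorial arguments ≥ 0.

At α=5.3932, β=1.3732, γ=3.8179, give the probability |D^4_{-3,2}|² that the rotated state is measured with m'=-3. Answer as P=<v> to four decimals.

P=0.1702

Split into d^4_{-3,2}(β=1.3732) × two z-phases.
With c≡cos(β/2)=0.773406 and s≡sin(β/2)=0.633911, N=[1·5040·720·2]^{1/2}=2693.993318
Admissible k: 5..6 (factorial args all ≥0)
  k=5: (−1)^0·2693.9933/(240)·0.7734^3·0.6339^5 = +0.531557
  k=6: (−1)^1·2693.9933/(720)·0.7734^1·0.6339^7 = -0.119034
d^4_{-3,2}(1.3732) = +0.531557 -0.119034 = +0.412523
|D^4_{-3,2}|² = |d^4_{-3,2}(β)|² = (+0.412523)² = 0.170175 (the z-rotation phases have unit modulus)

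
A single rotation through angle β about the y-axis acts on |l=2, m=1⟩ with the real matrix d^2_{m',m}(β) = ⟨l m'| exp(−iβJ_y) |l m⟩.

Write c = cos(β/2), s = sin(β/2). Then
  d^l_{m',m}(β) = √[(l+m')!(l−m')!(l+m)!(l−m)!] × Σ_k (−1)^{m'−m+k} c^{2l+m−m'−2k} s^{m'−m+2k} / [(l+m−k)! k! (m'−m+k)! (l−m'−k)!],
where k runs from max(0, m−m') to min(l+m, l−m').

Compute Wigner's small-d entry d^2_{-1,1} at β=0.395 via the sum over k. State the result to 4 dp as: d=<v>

d=0.1096

d^2_{-1,1}(β=0.395) via Wigner's sum:
With c≡cos(β/2)=0.980560 and s≡sin(β/2)=0.196219, N=[1·6·6·1]^{1/2}=6.000000
k: max(0,(1)−(-1))=2 … min(2+(1),2−(-1))=3
  k=2: (−1)^0·6.0000/(2)·0.9806^2·0.1962^2 = +0.111058
  k=3: (−1)^1·6.0000/(6)·0.9806^0·0.1962^4 = -0.001482
d^2_{-1,1}(0.395) = +0.111058 -0.001482 = +0.109576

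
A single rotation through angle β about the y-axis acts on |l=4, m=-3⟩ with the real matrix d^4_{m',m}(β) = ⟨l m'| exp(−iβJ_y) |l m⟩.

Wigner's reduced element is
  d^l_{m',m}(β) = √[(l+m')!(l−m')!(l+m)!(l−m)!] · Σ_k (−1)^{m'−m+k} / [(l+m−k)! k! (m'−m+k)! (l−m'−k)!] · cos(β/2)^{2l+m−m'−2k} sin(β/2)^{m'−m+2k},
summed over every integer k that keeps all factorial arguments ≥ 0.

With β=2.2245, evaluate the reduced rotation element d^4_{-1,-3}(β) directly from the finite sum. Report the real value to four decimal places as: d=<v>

d=-0.2803

d^4_{-1,-3}(β=2.2245) via Wigner's sum:
c=cos(2.2245/2)=0.442645, s=sin(2.2245/2)=0.896697; N=√[6·120·1·5040]=1904.940944
k∈{0,1} keeps every argument non-negative
  k=0: (−1)^2·1904.9409/(240)·0.4426^6·0.8967^2 = +0.048006
  k=1: (−1)^3·1904.9409/(144)·0.4426^4·0.8967^4 = -0.328340
d^4_{-1,-3}(2.2245) = +0.048006 -0.328340 = -0.280334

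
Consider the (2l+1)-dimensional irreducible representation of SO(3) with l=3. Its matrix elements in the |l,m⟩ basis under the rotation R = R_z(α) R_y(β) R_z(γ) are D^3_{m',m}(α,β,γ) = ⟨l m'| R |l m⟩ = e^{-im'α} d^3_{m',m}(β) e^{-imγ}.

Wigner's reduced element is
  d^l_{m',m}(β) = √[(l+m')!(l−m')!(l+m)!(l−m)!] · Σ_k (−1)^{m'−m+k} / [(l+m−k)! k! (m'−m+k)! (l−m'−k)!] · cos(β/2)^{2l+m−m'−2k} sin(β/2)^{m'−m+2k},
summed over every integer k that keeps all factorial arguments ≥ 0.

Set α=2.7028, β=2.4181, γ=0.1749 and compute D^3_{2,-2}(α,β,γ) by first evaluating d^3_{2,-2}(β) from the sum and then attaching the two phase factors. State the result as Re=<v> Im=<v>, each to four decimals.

Re=-0.0640 Im=-0.1790

Split into d^3_{2,-2}(β=2.4181) × two z-phases.
Half-angle: c=0.353908, s=0.935280. N=√(120·1·1·120)=120.000000
The bounds max(0,m−m')=0 and min(l+m,l−m')=1 give 2 terms
  k=0: (−1)^4·120.0000/(24)·0.3539^2·0.9353^4 = +0.479201
  k=1: (−1)^5·120.0000/(120)·0.3539^0·0.9353^6 = -0.669346
d^3_{2,-2}(2.4181) = +0.479201 -0.669346 = -0.190144
D = (+0.639010+0.769198i)·(-0.190144)·(+0.939441+0.342710i) = -0.064022-0.179042i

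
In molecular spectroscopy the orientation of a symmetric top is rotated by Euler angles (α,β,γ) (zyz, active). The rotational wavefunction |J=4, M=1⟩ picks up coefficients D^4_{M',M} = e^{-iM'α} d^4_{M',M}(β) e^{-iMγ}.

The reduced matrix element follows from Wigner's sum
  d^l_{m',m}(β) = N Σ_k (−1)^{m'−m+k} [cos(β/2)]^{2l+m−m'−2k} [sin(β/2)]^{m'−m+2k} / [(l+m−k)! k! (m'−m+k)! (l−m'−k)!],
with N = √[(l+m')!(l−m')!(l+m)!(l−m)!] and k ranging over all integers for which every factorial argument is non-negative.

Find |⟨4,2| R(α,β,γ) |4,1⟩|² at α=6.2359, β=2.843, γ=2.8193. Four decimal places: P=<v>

First d^4_{2,1}(β=2.843), then the phase factors e^{-i(2)α} and e^{-i(1)γ}:
Half-angle: c=0.148742, s=0.988876. N=√(720·2·120·6)=1018.233765
k: max(0,(1)−(2))=0 … min(4+(1),4−(2))=2
  k=0: (−1)^1·1018.2338/(240)·0.1487^7·0.9889^1 = -0.000007
  k=1: (−1)^2·1018.2338/(48)·0.1487^5·0.9889^3 = +0.001493
  k=2: (−1)^3·1018.2338/(72)·0.1487^3·0.9889^5 = -0.044008
d^4_{2,1}(2.843) = -0.000007 +0.001493 -0.044008 = -0.042521
|D^4_{2,1}|² = |d^4_{2,1}(β)|² = (-0.042521)² = 0.001808 (the z-rotation phases have unit modulus)

P=0.0018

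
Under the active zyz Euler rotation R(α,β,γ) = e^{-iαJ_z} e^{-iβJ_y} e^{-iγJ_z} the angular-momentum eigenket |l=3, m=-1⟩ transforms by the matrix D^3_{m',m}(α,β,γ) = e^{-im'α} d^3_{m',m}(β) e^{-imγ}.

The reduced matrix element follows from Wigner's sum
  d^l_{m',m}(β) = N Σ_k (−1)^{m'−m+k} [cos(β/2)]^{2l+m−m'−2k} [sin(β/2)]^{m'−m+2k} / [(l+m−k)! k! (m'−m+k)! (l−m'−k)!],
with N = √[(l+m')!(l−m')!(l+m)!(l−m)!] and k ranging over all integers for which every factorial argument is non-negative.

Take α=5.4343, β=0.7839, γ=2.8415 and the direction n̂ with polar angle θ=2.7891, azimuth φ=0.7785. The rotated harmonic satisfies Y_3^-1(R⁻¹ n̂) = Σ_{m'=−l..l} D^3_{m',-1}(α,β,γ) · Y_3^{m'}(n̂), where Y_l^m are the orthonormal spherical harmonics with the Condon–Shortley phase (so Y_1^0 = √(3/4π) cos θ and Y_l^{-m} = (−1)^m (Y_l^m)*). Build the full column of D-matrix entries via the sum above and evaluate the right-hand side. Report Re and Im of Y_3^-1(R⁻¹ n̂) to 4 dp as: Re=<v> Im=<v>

Re=-0.2178 Im=0.2191

Need the full column D^3_{m',-1} for m'=−3..3 at α=5.4343, β=0.7839, γ=2.8415.
cos(β/2)=0.924166, sin(β/2)=0.381991
d^3_{-3,-1}: single k=2 term ⇒ +0.412242;  D = +0.394453+0.119794i
d^3_{-2,-1}: k∈[1..2] ⇒ +0.814335 -0.278253 = +0.536082;  D = +0.222047+0.487934i
d^3_{-1,-1}: k∈[0..2] ⇒ +0.623017 -0.851524 +0.109110 = -0.119397;  D = +0.048883-0.108931i
d^3_{0,-1}: k∈[0..2] ⇒ -0.892060 +0.457217 -0.026038 = -0.460881;  D = +0.440284-0.136240i
d^3_{1,-1}: k∈[0..2] ⇒ +0.638643 -0.145480 +0.003107 = +0.496269;  D = -0.423395-0.258883i
d^3_{2,-1}: k∈[0..1] ⇒ -0.278253 +0.023769 = -0.254484;  D = +0.043836+0.250680i
d^3_{3,-1}: single k=0 term ⇒ +0.070430;  D = +0.044054-0.054952i
Y_3^{m'}(θ=2.7891,φ=0.7785) and Σ D·Y over m':
  (+0.3945+0.1198i)·(-0.0119-0.0124i)  (+0.2220+0.4879i)·(-0.0016+0.1143i)  (+0.0489-0.1089i)·(+0.2704-0.2667i)  (+0.4403-0.1362i)·(-0.4917+0.0000i)  (-0.4234-0.2589i)·(-0.2704-0.2667i)  (+0.0438+0.2507i)·(-0.0016-0.1143i)  (+0.0441-0.0550i)·(+0.0119-0.0124i)
Y_3^-1(R⁻¹ n̂) = -0.217797+0.219124i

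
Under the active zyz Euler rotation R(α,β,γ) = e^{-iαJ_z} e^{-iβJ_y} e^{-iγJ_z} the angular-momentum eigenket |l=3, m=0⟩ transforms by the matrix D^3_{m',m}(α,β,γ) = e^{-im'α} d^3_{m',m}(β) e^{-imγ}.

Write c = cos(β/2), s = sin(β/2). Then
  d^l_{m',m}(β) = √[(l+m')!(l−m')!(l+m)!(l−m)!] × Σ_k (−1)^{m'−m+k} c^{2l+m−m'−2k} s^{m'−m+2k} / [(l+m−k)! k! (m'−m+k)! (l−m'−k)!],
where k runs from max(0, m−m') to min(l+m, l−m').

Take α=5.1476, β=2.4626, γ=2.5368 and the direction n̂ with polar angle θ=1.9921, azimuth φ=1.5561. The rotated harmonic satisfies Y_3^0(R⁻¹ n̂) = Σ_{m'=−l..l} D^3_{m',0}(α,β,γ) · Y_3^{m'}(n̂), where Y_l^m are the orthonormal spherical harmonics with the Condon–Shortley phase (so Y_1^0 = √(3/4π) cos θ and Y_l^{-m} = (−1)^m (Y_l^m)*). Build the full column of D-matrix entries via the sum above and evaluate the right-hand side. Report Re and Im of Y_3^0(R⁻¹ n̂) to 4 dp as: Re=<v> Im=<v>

Need the full column D^3_{m',0} for m'=−3..3 at α=5.1476, β=2.4626, γ=2.5368.
cos(β/2)=0.333012, sin(β/2)=0.942923
d^3_{-3,0}: single k=3 term ⇒ +0.138460;  D = -0.133621+0.036286i
d^3_{-2,0}: k∈[2..3] ⇒ +0.059890 -0.480159 = -0.420269;  D = +0.270865+0.321338i
d^3_{-1,0}: k∈[1..3] ⇒ +0.013377 -0.321751 +0.859866 = +0.551492;  D = +0.232510-0.500083i
d^3_{0,0}: k∈[0..3] ⇒ +0.001364 -0.098409 +0.788982 -0.702839 = -0.010903;  D = -0.010903+0.000000i
d^3_{1,0}: k∈[0..2] ⇒ -0.013377 +0.321751 -0.859866 = -0.551492;  D = -0.232510-0.500083i
d^3_{2,0}: k∈[0..1] ⇒ +0.059890 -0.480159 = -0.420269;  D = +0.270865-0.321338i
d^3_{3,0}: single k=0 term ⇒ -0.138460;  D = +0.133621+0.036286i
Y_3^{m'}(θ=1.9921,φ=1.5561) and Σ D·Y over m':
  (-0.1336+0.0363i)·(-0.0140+0.3168i)  (+0.2709+0.3213i)·(+0.3479+0.0102i)  (+0.2325-0.5001i)·(-0.0007+0.0483i)  (-0.0109+0.0000i)·(+0.3302+0.0000i)  (-0.2325-0.5001i)·(+0.0007+0.0483i)  (+0.2709-0.3213i)·(+0.3479-0.0102i)  (+0.1336+0.0363i)·(+0.0140+0.3168i)
Y_3^0(R⁻¹ n̂) = +0.207018+0.000000i

Re=0.2070 Im=0.0000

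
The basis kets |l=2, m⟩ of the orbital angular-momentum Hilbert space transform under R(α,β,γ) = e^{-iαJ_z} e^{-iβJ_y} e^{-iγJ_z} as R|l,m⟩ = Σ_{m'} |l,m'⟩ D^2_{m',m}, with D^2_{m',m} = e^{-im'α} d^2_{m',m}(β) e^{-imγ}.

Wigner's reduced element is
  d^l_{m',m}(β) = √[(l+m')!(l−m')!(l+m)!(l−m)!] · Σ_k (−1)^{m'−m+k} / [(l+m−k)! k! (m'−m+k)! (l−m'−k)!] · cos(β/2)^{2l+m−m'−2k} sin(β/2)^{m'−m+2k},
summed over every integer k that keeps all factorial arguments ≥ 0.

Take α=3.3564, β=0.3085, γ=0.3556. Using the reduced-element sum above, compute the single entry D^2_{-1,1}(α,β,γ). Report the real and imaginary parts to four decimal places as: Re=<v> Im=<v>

Re=-0.0679 Im=0.0096

First d^2_{-1,1}(β=0.3085), then the phase factors e^{-i(-1)α} and e^{-i(1)γ}:
With c≡cos(β/2)=0.988127 and s≡sin(β/2)=0.153639, N=[1·6·6·1]^{1/2}=6.000000
k: max(0,(1)−(-1))=2 … min(2+(1),2−(-1))=3
  k=2: (−1)^0·6.0000/(2)·0.9881^2·0.1536^2 = +0.069143
  k=3: (−1)^1·6.0000/(6)·0.9881^0·0.1536^4 = -0.000557
d^2_{-1,1}(0.3085) = +0.069143 -0.000557 = +0.068586
Attach z-rotation phases: D = e^{-i(-1)(3.3564)}·(+0.068586)·e^{-i(1)(0.3556)} = -0.067907+0.009625i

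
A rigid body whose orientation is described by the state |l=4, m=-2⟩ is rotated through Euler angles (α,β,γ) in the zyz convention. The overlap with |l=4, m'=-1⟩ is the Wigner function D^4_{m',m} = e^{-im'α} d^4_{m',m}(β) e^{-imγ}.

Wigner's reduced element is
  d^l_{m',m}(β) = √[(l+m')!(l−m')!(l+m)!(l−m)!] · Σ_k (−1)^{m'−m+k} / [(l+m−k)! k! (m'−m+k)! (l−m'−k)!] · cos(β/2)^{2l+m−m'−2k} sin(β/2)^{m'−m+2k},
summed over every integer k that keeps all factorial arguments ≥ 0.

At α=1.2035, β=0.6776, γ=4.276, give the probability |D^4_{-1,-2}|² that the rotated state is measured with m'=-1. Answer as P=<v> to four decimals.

P=0.1624

First d^4_{-1,-2}(β=0.6776), then the phase factors e^{-i(-1)α} and e^{-i(-2)γ}:
Half-angle: c=0.943154, s=0.332356. N=√(6·120·2·720)=1018.233765
k: max(0,(-2)−(-1))=0 … min(4+(-2),4−(-1))=2
  k=0: (−1)^1·1018.2338/(240)·0.9432^7·0.3324^1 = -0.936091
  k=1: (−1)^2·1018.2338/(48)·0.9432^5·0.3324^3 = +0.581204
  k=2: (−1)^3·1018.2338/(72)·0.9432^3·0.3324^5 = -0.048115
d^4_{-1,-2}(0.6776) = -0.936091 +0.581204 -0.048115 = -0.403002
|D^4_{-1,-2}|² = |d^4_{-1,-2}(β)|² = (-0.403002)² = 0.162410 (the z-rotation phases have unit modulus)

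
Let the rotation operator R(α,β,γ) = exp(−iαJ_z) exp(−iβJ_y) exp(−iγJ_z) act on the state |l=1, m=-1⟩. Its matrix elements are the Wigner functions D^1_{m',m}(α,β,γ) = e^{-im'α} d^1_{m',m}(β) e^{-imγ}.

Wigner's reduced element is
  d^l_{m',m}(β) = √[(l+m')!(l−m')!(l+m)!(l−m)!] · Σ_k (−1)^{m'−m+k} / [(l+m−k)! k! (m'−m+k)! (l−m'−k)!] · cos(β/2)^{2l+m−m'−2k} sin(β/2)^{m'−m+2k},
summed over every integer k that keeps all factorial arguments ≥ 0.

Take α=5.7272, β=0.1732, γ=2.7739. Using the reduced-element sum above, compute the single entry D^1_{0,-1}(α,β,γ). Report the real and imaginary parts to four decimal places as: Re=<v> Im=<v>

Split into d^1_{0,-1}(β=0.1732) × two z-phases.
c=cos(0.1732/2)=0.996253, s=sin(0.1732/2)=0.086492; N=√[1·1·1·2]=1.414214
k∈{0} keeps every argument non-negative
  k=0: (−1)^1·1.4142/(1)·0.9963^1·0.0865^1 = -0.121859
d^1_{0,-1}(0.1732) = -0.121859
Attach z-rotation phases: D = e^{-i(0)(5.7272)}·(-0.121859)·e^{-i(-1)(2.7739)} = +0.113714-0.043804i

Re=0.1137 Im=-0.0438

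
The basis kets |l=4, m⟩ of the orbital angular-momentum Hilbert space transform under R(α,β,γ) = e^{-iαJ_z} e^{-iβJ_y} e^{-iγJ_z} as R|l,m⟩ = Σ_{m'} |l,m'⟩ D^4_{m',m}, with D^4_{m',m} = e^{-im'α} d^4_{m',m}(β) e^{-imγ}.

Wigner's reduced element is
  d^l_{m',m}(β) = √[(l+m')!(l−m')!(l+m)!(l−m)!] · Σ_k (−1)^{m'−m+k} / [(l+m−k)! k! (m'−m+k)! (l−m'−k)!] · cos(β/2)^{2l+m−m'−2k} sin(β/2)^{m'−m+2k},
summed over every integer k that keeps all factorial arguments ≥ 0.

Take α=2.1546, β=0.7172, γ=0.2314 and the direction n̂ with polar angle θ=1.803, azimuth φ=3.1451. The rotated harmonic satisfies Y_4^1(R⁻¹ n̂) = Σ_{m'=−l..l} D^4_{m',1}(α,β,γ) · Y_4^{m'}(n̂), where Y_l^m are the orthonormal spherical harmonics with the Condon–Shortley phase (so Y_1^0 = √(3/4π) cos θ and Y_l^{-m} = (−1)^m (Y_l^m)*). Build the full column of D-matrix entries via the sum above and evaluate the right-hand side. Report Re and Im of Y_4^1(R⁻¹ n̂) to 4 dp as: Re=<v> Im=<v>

Need the full column D^4_{m',1} for m'=−4..4 at α=2.1546, β=0.7172, γ=0.2314.
cos(β/2)=0.936389, sin(β/2)=0.350964
d^4_{-4,1}: single k=5 term ⇒ +0.032717;  D = -0.016625+0.028178i
d^4_{-3,1}: k∈[4..5] ⇒ +0.154310 -0.013006 = +0.141303;  D = +0.141121-0.007173i
d^4_{-2,1}: k∈[3..5] ⇒ +0.440132 -0.092744 +0.002606 = +0.349994;  D = -0.207493-0.281855i
d^4_{-1,1}: k∈[2..5] ⇒ +0.830352 -0.349941 +0.024580 -0.000230 = +0.504760;  D = -0.174220+0.473741i
d^4_{0,1}: k∈[1..4] ⇒ +0.990767 -0.835092 +0.117313 -0.002747 = +0.270241;  D = +0.263038-0.061977i
d^4_{1,1}: k∈[0..3] ⇒ +0.591086 -1.245528 +0.349941 -0.016386 = -0.320887;  D = +0.233563+0.220039i
d^4_{2,1}: k∈[0..2] ⇒ -0.939924 +0.660198 -0.061829 = -0.341555;  D = +0.058387-0.336528i
d^4_{3,1}: k∈[0..1] ⇒ +0.659072 -0.154310 = +0.504762;  D = +0.462521-0.202135i
d^4_{4,1}: single k=0 term ⇒ -0.232896;  D = +0.195447+0.126653i
Y_4^{m'}(θ=1.803,φ=3.1451) and Σ D·Y over m':
  (-0.0166+0.0282i)·(+0.3969-0.0056i)  (+0.1411-0.0072i)·(+0.2654-0.0028i)  (-0.2075-0.2819i)·(-0.1994+0.0014i)  (-0.1742+0.4737i)·(-0.2786+0.0010i)  (+0.2630-0.0620i)·(+0.1597+0.0000i)  (+0.2336+0.2200i)·(+0.2786+0.0010i)  (+0.0584-0.3365i)·(-0.1994-0.0014i)  (+0.4625-0.2021i)·(-0.2654-0.0028i)  (+0.1954+0.1267i)·(+0.3969+0.0056i)
Y_4^1(R⁻¹ n̂) = +0.169087+0.155095i

Re=0.1691 Im=0.1551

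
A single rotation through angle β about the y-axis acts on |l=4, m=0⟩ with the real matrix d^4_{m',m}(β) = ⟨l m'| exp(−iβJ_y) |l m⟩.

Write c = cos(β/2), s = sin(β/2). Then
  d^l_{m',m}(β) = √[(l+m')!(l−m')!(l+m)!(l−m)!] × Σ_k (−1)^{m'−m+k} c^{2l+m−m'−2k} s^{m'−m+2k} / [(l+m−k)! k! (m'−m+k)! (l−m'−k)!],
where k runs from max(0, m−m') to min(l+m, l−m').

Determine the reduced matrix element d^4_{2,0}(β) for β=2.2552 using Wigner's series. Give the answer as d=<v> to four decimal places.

d=0.4266

d^4_{2,0}(β=2.2552) via Wigner's sum:
c=cos(2.2552/2)=0.428829, s=sin(2.2552/2)=0.903386; N=√[720·2·24·24]=910.735966
k: max(0,(0)−(2))=0 … min(4+(0),4−(2))=2
  k=0: (−1)^2·910.7360/(96)·0.4288^6·0.9034^2 = +0.048147
  k=1: (−1)^3·910.7360/(36)·0.4288^4·0.9034^4 = -0.569797
  k=2: (−1)^4·910.7360/(96)·0.4288^2·0.9034^6 = +0.948263
d^4_{2,0}(2.2552) = +0.048147 -0.569797 +0.948263 = +0.426614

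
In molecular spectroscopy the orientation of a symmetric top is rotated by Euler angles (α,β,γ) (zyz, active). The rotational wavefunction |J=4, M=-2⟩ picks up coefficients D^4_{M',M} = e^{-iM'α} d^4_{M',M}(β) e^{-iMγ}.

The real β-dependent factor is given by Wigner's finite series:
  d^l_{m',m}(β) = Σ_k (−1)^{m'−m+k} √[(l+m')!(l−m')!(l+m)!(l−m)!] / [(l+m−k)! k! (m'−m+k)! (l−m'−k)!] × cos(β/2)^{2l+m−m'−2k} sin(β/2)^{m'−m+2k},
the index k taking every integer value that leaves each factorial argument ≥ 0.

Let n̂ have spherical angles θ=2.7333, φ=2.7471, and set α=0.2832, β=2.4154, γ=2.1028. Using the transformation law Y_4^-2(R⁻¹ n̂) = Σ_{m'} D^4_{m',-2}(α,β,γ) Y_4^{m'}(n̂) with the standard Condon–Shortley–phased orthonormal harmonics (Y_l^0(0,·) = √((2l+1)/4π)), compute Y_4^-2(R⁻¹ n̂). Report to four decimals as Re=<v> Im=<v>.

Re=-0.1405 Im=-0.0746

Need the full column D^4_{m',-2} for m'=−4..4 at α=0.2832, β=2.4154, γ=2.1028.
cos(β/2)=0.355170, sin(β/2)=0.934802
d^4_{-4,-2}: single k=2 term ⇒ +0.009282;  D = +0.005438-0.007522i
d^4_{-3,-2}: k∈[1..2] ⇒ +0.002494 -0.051824 = -0.049330;  D = -0.016582+0.046460i
d^4_{-2,-2}: k∈[0..2] ⇒ +0.000253 -0.021049 +0.182270 = +0.161474;  D = +0.009620-0.161187i
d^4_{-1,-2}: k∈[0..2] ⇒ -0.002828 +0.097937 -0.452296 = -0.357186;  D = +0.079199+0.348295i
d^4_{0,-2}: k∈[0..2] ⇒ +0.016641 -0.307408 +0.798567 = +0.507800;  D = -0.246472-0.443974i
d^4_{1,-2}: k∈[0..2] ⇒ -0.065292 +0.678443 -0.939959 = -0.326807;  D = +0.232146+0.230024i
d^4_{2,-2}: k∈[0..2] ⇒ +0.182270 -1.010116 +0.583117 = -0.244729;  D = +0.215050+0.116815i
d^4_{3,-2}: k∈[0..1] ⇒ -0.358999 +0.828966 = +0.469968;  D = -0.459207-0.099994i
d^4_{4,-2}: single k=0 term ⇒ +0.445419;  D = -0.444366+0.030617i
Y_4^{m'}(θ=2.7333,φ=2.7471) and Σ D·Y over m':
  (+0.0054-0.0075i)·(-0.0001+0.0110i)  (-0.0166+0.0465i)·(+0.0272+0.0666i)  (+0.0096-0.1612i)·(+0.1819+0.1832i)  (+0.0792+0.3483i)·(+0.4610+0.1919i)  (-0.2465-0.4440i)·(+0.2712+0.0000i)  (+0.2321+0.2300i)·(-0.4610+0.1919i)  (+0.2151+0.1168i)·(+0.1819-0.1832i)  (-0.4592-0.1000i)·(-0.0272+0.0666i)  (-0.4444+0.0306i)·(-0.0001-0.0110i)
Y_4^-2(R⁻¹ n̂) = -0.140495-0.074621i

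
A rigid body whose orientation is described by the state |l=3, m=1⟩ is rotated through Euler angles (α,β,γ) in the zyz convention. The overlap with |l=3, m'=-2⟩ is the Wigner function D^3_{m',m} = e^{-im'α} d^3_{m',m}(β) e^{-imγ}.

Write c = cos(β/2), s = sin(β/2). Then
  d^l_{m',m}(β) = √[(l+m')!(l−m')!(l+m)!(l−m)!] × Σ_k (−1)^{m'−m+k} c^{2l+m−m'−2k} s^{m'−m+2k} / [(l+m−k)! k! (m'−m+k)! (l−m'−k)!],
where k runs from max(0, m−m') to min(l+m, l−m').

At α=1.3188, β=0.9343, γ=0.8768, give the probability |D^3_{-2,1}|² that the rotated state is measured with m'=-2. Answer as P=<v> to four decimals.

First d^3_{-2,1}(β=0.9343), then the phase factors e^{-i(-2)α} and e^{-i(1)γ}:
c=cos(0.9343/2)=0.892855, s=sin(0.9343/2)=0.450343; N=√[1·120·24·2]=75.894664
k: max(0,(1)−(-2))=3 … min(3+(1),3−(-2))=4
  k=3: (−1)^0·75.8947/(12)·0.8929^3·0.4503^3 = +0.411154
  k=4: (−1)^1·75.8947/(24)·0.8929^1·0.4503^5 = -0.052300
d^3_{-2,1}(0.9343) = +0.411154 -0.052300 = +0.358855
|D^3_{-2,1}|² = |d^3_{-2,1}(β)|² = (+0.358855)² = 0.128777 (the z-rotation phases have unit modulus)

P=0.1288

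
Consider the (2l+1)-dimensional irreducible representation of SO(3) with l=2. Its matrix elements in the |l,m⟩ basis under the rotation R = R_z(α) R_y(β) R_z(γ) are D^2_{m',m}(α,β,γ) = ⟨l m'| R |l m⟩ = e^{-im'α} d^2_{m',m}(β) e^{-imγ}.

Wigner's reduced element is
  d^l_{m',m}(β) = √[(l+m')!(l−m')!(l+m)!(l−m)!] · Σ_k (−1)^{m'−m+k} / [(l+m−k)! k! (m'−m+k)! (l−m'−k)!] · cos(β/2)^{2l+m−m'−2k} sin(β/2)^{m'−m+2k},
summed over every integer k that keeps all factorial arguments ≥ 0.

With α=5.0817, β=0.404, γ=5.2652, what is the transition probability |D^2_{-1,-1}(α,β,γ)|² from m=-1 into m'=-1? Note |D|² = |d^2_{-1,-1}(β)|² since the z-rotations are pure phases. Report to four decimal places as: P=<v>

P=0.6484

Split into d^2_{-1,-1}(β=0.404) × two z-phases.
c=cos(0.404/2)=0.979667, s=sin(0.404/2)=0.200629; N=√[1·6·1·6]=6.000000
k: max(0,(-1)−(-1))=0 … min(2+(-1),2−(-1))=1
  k=0: (−1)^0·6.0000/(6)·0.9797^4·0.2006^0 = +0.921116
  k=1: (−1)^1·6.0000/(2)·0.9797^2·0.2006^2 = -0.115895
d^2_{-1,-1}(0.404) = +0.921116 -0.115895 = +0.805221
|D^2_{-1,-1}|² = |d^2_{-1,-1}(β)|² = (+0.805221)² = 0.648381 (the z-rotation phases have unit modulus)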